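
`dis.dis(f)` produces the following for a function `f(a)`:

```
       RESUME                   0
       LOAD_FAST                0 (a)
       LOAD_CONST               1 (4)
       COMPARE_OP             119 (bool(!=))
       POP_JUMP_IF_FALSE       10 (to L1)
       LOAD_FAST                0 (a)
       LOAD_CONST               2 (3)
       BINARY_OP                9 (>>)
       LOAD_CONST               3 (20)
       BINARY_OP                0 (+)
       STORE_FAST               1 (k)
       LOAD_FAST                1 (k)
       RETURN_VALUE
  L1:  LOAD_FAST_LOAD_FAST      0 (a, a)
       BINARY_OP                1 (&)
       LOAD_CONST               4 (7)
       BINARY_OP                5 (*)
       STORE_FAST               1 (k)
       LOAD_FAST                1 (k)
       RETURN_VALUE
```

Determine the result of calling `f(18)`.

LOAD_FAST a → push 18. Stack: [18]
LOAD_CONST → push 4. Stack: [18, 4]
COMPARE_OP bool(!=) → 18 vs 4 = True. Stack: [True]
POP_JUMP_IF_FALSE → pop True; no jump. Stack: []
LOAD_FAST a → push 18. Stack: [18]
LOAD_CONST → push 3. Stack: [18, 3]
BINARY_OP >> → 18 >> 3 = 2. Stack: [2]
LOAD_CONST → push 20. Stack: [2, 20]
BINARY_OP + → 2 + 20 = 22. Stack: [22]
STORE_FAST k → k=22. Stack: []
LOAD_FAST k → push 22. Stack: [22]
RETURN_VALUE → return 22.

22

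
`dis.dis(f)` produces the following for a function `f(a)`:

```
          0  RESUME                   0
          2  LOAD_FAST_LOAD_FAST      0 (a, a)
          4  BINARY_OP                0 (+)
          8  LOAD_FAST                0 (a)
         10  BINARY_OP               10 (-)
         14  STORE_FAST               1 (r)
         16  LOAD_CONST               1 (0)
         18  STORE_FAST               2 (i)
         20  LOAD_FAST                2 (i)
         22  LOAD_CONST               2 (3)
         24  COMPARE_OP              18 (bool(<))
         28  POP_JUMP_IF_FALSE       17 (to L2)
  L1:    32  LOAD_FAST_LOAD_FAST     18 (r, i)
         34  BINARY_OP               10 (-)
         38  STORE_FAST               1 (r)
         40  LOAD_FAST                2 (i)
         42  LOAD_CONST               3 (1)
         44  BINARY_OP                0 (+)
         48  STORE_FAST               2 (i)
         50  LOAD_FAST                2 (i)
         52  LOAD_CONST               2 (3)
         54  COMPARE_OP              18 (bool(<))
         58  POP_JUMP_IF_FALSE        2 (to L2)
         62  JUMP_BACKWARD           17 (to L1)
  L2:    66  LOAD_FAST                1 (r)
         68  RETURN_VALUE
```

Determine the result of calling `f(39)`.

LOAD_FAST_LOAD_FAST a,a → push 39,39. Stack: [39, 39]
BINARY_OP + → 39 + 39 = 78. Stack: [78]
LOAD_FAST a → push 39. Stack: [78, 39]
BINARY_OP - → 78 - 39 = 39. Stack: [39]
STORE_FAST r → r=39. Stack: []
LOAD_CONST → push 0. Stack: [0]
STORE_FAST i → i=0. Stack: []
LOAD_FAST i → push 0. Stack: [0]
LOAD_CONST → push 3. Stack: [0, 3]
COMPARE_OP bool(<) → 0 vs 3 = True. Stack: [True]
POP_JUMP_IF_FALSE → pop True; no jump. Stack: []
LOAD_FAST_LOAD_FAST r,i → push 39,0. Stack: [39, 0]
BINARY_OP - → 39 - 0 = 39. Stack: [39]
STORE_FAST r → r=39. Stack: []
LOAD_FAST i → push 0. Stack: [0]
LOAD_CONST → push 1. Stack: [0, 1]
BINARY_OP + → 0 + 1 = 1. Stack: [1]
STORE_FAST i → i=1. Stack: []
LOAD_FAST i → push 1. Stack: [1]
LOAD_CONST → push 3. Stack: [1, 3]
COMPARE_OP bool(<) → 1 vs 3 = True. Stack: [True]
POP_JUMP_IF_FALSE → pop True; no jump. Stack: []
LOAD_FAST_LOAD_FAST r,i → push 39,1. Stack: [39, 1]
BINARY_OP - → 39 - 1 = 38. Stack: [38]
STORE_FAST r → r=38. Stack: []
LOAD_FAST i → push 1. Stack: [1]
LOAD_CONST → push 1. Stack: [1, 1]
BINARY_OP + → 1 + 1 = 2. Stack: [2]
STORE_FAST i → i=2. Stack: []
LOAD_FAST i → push 2. Stack: [2]
LOAD_CONST → push 3. Stack: [2, 3]
COMPARE_OP bool(<) → 2 vs 3 = True. Stack: [True]
POP_JUMP_IF_FALSE → pop True; no jump. Stack: []
LOAD_FAST_LOAD_FAST r,i → push 38,2. Stack: [38, 2]
BINARY_OP - → 38 - 2 = 36. Stack: [36]
STORE_FAST r → r=36. Stack: []
LOAD_FAST i → push 2. Stack: [2]
LOAD_CONST → push 1. Stack: [2, 1]
BINARY_OP + → 2 + 1 = 3. Stack: [3]
STORE_FAST i → i=3. Stack: []
LOAD_FAST i → push 3. Stack: [3]
LOAD_CONST → push 3. Stack: [3, 3]
COMPARE_OP bool(<) → 3 vs 3 = False. Stack: [False]
POP_JUMP_IF_FALSE → pop False; jump. Stack: []
LOAD_FAST r → push 36. Stack: [36]
RETURN_VALUE → return 36.

36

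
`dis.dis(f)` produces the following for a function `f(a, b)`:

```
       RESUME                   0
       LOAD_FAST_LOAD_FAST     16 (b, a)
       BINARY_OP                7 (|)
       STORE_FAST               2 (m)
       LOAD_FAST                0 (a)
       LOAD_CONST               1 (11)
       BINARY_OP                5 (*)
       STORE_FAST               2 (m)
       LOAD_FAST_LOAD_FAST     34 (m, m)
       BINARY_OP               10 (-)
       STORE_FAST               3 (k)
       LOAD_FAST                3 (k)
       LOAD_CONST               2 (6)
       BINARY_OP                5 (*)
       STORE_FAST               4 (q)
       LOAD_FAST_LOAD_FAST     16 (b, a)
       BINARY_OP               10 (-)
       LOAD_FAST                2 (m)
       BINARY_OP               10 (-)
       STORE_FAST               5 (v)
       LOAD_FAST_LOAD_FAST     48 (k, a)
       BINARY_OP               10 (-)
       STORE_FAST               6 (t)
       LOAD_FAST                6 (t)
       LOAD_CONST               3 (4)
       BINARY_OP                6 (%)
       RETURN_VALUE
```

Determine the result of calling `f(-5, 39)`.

LOAD_FAST_LOAD_FAST b,a → push 39,-5. Stack: [39, -5]
BINARY_OP | → 39 | -5 = -1. Stack: [-1]
STORE_FAST m → m=-1. Stack: []
LOAD_FAST a → push -5. Stack: [-5]
LOAD_CONST → push 11. Stack: [-5, 11]
BINARY_OP * → -5 * 11 = -55. Stack: [-55]
STORE_FAST m → m=-55. Stack: []
LOAD_FAST_LOAD_FAST m,m → push -55,-55. Stack: [-55, -55]
BINARY_OP - → -55 - -55 = 0. Stack: [0]
STORE_FAST k → k=0. Stack: []
LOAD_FAST k → push 0. Stack: [0]
LOAD_CONST → push 6. Stack: [0, 6]
BINARY_OP * → 0 * 6 = 0. Stack: [0]
STORE_FAST q → q=0. Stack: []
LOAD_FAST_LOAD_FAST b,a → push 39,-5. Stack: [39, -5]
BINARY_OP - → 39 - -5 = 44. Stack: [44]
LOAD_FAST m → push -55. Stack: [44, -55]
BINARY_OP - → 44 - -55 = 99. Stack: [99]
STORE_FAST v → v=99. Stack: []
LOAD_FAST_LOAD_FAST k,a → push 0,-5. Stack: [0, -5]
BINARY_OP - → 0 - -5 = 5. Stack: [5]
STORE_FAST t → t=5. Stack: []
LOAD_FAST t → push 5. Stack: [5]
LOAD_CONST → push 4. Stack: [5, 4]
BINARY_OP % → 5 % 4 = 1. Stack: [1]
RETURN_VALUE → return 1.

1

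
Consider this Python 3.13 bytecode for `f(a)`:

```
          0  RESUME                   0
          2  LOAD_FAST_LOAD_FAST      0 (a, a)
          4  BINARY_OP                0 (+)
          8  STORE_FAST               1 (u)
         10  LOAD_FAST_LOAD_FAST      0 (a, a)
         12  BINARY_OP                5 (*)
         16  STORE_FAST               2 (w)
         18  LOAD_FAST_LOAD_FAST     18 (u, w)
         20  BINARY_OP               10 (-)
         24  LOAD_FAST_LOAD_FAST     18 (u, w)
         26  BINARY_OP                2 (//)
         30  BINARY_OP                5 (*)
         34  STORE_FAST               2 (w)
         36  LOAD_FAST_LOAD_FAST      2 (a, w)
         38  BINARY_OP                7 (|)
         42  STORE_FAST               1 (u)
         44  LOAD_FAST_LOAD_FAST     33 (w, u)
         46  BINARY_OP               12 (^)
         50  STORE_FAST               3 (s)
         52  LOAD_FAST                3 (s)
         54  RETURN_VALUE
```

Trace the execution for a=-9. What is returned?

-108

LOAD_FAST_LOAD_FAST a,a → push -9,-9. Stack: [-9, -9]
BINARY_OP + → -9 + -9 = -18. Stack: [-18]
STORE_FAST u → u=-18. Stack: []
LOAD_FAST_LOAD_FAST a,a → push -9,-9. Stack: [-9, -9]
BINARY_OP * → -9 * -9 = 81. Stack: [81]
STORE_FAST w → w=81. Stack: []
LOAD_FAST_LOAD_FAST u,w → push -18,81. Stack: [-18, 81]
BINARY_OP - → -18 - 81 = -99. Stack: [-99]
LOAD_FAST_LOAD_FAST u,w → push -18,81. Stack: [-99, -18, 81]
BINARY_OP // → -18 // 81 = -1. Stack: [-99, -1]
BINARY_OP * → -99 * -1 = 99. Stack: [99]
STORE_FAST w → w=99. Stack: []
LOAD_FAST_LOAD_FAST a,w → push -9,99. Stack: [-9, 99]
BINARY_OP | → -9 | 99 = -9. Stack: [-9]
STORE_FAST u → u=-9. Stack: []
LOAD_FAST_LOAD_FAST w,u → push 99,-9. Stack: [99, -9]
BINARY_OP ^ → 99 ^ -9 = -108. Stack: [-108]
STORE_FAST s → s=-108. Stack: []
LOAD_FAST s → push -108. Stack: [-108]
RETURN_VALUE → return -108.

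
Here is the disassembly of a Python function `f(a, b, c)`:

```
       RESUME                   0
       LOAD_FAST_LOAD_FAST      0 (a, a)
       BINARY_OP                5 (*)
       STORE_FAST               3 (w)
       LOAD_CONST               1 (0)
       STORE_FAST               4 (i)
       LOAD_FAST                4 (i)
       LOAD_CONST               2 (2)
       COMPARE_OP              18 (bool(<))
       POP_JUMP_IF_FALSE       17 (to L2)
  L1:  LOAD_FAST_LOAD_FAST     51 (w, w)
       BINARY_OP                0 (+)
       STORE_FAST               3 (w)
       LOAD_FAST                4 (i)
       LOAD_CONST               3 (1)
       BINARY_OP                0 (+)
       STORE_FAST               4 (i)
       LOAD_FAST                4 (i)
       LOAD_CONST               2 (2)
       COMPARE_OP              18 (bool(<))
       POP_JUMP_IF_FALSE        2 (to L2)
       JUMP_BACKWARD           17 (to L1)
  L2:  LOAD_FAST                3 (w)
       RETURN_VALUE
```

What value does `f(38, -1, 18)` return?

LOAD_FAST_LOAD_FAST a,a → push 38,38. Stack: [38, 38]
BINARY_OP * → 38 * 38 = 1444. Stack: [1444]
STORE_FAST w → w=1444. Stack: []
LOAD_CONST → push 0. Stack: [0]
STORE_FAST i → i=0. Stack: []
LOAD_FAST i → push 0. Stack: [0]
LOAD_CONST → push 2. Stack: [0, 2]
COMPARE_OP bool(<) → 0 vs 2 = True. Stack: [True]
POP_JUMP_IF_FALSE → pop True; no jump. Stack: []
LOAD_FAST_LOAD_FAST w,w → push 1444,1444. Stack: [1444, 1444]
BINARY_OP + → 1444 + 1444 = 2888. Stack: [2888]
STORE_FAST w → w=2888. Stack: []
LOAD_FAST i → push 0. Stack: [0]
LOAD_CONST → push 1. Stack: [0, 1]
BINARY_OP + → 0 + 1 = 1. Stack: [1]
STORE_FAST i → i=1. Stack: []
LOAD_FAST i → push 1. Stack: [1]
LOAD_CONST → push 2. Stack: [1, 2]
COMPARE_OP bool(<) → 1 vs 2 = True. Stack: [True]
POP_JUMP_IF_FALSE → pop True; no jump. Stack: []
LOAD_FAST_LOAD_FAST w,w → push 2888,2888. Stack: [2888, 2888]
BINARY_OP + → 2888 + 2888 = 5776. Stack: [5776]
STORE_FAST w → w=5776. Stack: []
LOAD_FAST i → push 1. Stack: [1]
LOAD_CONST → push 1. Stack: [1, 1]
BINARY_OP + → 1 + 1 = 2. Stack: [2]
STORE_FAST i → i=2. Stack: []
LOAD_FAST i → push 2. Stack: [2]
LOAD_CONST → push 2. Stack: [2, 2]
COMPARE_OP bool(<) → 2 vs 2 = False. Stack: [False]
POP_JUMP_IF_FALSE → pop False; jump. Stack: []
LOAD_FAST w → push 5776. Stack: [5776]
RETURN_VALUE → return 5776.

5776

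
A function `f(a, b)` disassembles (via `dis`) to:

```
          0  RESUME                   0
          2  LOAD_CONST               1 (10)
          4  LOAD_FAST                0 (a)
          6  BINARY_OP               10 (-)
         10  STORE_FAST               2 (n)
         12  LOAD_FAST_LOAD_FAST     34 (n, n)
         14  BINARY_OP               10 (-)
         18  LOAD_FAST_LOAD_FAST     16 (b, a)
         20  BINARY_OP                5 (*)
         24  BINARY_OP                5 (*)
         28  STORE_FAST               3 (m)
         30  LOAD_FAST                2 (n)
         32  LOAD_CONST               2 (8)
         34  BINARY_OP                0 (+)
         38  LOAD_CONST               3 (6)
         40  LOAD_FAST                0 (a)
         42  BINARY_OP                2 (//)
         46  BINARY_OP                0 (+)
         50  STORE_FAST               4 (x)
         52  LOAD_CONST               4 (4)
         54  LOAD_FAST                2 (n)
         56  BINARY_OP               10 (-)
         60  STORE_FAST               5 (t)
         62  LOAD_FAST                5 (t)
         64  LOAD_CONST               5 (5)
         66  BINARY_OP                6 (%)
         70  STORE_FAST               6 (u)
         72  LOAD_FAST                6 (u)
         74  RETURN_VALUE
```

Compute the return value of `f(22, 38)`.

LOAD_CONST → push 10. Stack: [10]
LOAD_FAST a → push 22. Stack: [10, 22]
BINARY_OP - → 10 - 22 = -12. Stack: [-12]
STORE_FAST n → n=-12. Stack: []
LOAD_FAST_LOAD_FAST n,n → push -12,-12. Stack: [-12, -12]
BINARY_OP - → -12 - -12 = 0. Stack: [0]
LOAD_FAST_LOAD_FAST b,a → push 38,22. Stack: [0, 38, 22]
BINARY_OP * → 38 * 22 = 836. Stack: [0, 836]
BINARY_OP * → 0 * 836 = 0. Stack: [0]
STORE_FAST m → m=0. Stack: []
LOAD_FAST n → push -12. Stack: [-12]
LOAD_CONST → push 8. Stack: [-12, 8]
BINARY_OP + → -12 + 8 = -4. Stack: [-4]
LOAD_CONST → push 6. Stack: [-4, 6]
LOAD_FAST a → push 22. Stack: [-4, 6, 22]
BINARY_OP // → 6 // 22 = 0. Stack: [-4, 0]
BINARY_OP + → -4 + 0 = -4. Stack: [-4]
STORE_FAST x → x=-4. Stack: []
LOAD_CONST → push 4. Stack: [4]
LOAD_FAST n → push -12. Stack: [4, -12]
BINARY_OP - → 4 - -12 = 16. Stack: [16]
STORE_FAST t → t=16. Stack: []
LOAD_FAST t → push 16. Stack: [16]
LOAD_CONST → push 5. Stack: [16, 5]
BINARY_OP % → 16 % 5 = 1. Stack: [1]
STORE_FAST u → u=1. Stack: []
LOAD_FAST u → push 1. Stack: [1]
RETURN_VALUE → return 1.

1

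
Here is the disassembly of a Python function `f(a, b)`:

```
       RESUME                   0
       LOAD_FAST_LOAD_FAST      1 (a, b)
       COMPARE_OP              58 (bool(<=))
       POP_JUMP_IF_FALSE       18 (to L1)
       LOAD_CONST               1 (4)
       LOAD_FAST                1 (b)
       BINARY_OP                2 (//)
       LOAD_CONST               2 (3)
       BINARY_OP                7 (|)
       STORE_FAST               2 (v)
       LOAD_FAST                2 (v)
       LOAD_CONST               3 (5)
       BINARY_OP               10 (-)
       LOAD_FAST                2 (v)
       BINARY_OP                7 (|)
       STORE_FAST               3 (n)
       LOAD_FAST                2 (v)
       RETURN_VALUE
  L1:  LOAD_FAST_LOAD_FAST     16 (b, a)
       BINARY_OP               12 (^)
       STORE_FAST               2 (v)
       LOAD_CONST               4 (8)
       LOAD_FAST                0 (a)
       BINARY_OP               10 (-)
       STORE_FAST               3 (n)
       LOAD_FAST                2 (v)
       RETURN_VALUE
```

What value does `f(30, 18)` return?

12

LOAD_FAST_LOAD_FAST a,b → push 30,18. Stack: [30, 18]
COMPARE_OP bool(<=) → 30 vs 18 = False. Stack: [False]
POP_JUMP_IF_FALSE → pop False; jump. Stack: []
LOAD_FAST_LOAD_FAST b,a → push 18,30. Stack: [18, 30]
BINARY_OP ^ → 18 ^ 30 = 12. Stack: [12]
STORE_FAST v → v=12. Stack: []
LOAD_CONST → push 8. Stack: [8]
LOAD_FAST a → push 30. Stack: [8, 30]
BINARY_OP - → 8 - 30 = -22. Stack: [-22]
STORE_FAST n → n=-22. Stack: []
LOAD_FAST v → push 12. Stack: [12]
RETURN_VALUE → return 12.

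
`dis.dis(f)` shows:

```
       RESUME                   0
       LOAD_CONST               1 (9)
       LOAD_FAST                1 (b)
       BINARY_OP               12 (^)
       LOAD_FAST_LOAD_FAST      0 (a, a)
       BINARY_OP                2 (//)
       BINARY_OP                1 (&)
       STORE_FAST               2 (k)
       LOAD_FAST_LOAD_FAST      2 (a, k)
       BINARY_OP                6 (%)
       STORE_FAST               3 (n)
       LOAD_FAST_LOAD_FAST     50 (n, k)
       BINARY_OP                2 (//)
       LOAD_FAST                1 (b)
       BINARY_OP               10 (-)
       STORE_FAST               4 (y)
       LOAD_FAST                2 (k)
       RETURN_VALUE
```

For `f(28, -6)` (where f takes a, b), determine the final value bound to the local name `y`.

LOAD_CONST → push 9. Stack: [9]
LOAD_FAST b → push -6. Stack: [9, -6]
BINARY_OP ^ → 9 ^ -6 = -13. Stack: [-13]
LOAD_FAST_LOAD_FAST a,a → push 28,28. Stack: [-13, 28, 28]
BINARY_OP // → 28 // 28 = 1. Stack: [-13, 1]
BINARY_OP & → -13 & 1 = 1. Stack: [1]
STORE_FAST k → k=1. Stack: []
LOAD_FAST_LOAD_FAST a,k → push 28,1. Stack: [28, 1]
BINARY_OP % → 28 % 1 = 0. Stack: [0]
STORE_FAST n → n=0. Stack: []
LOAD_FAST_LOAD_FAST n,k → push 0,1. Stack: [0, 1]
BINARY_OP // → 0 // 1 = 0. Stack: [0]
LOAD_FAST b → push -6. Stack: [0, -6]
BINARY_OP - → 0 - -6 = 6. Stack: [6]
STORE_FAST y → y=6. Stack: []
LOAD_FAST k → push 1. Stack: [1]
RETURN_VALUE → return 1.

6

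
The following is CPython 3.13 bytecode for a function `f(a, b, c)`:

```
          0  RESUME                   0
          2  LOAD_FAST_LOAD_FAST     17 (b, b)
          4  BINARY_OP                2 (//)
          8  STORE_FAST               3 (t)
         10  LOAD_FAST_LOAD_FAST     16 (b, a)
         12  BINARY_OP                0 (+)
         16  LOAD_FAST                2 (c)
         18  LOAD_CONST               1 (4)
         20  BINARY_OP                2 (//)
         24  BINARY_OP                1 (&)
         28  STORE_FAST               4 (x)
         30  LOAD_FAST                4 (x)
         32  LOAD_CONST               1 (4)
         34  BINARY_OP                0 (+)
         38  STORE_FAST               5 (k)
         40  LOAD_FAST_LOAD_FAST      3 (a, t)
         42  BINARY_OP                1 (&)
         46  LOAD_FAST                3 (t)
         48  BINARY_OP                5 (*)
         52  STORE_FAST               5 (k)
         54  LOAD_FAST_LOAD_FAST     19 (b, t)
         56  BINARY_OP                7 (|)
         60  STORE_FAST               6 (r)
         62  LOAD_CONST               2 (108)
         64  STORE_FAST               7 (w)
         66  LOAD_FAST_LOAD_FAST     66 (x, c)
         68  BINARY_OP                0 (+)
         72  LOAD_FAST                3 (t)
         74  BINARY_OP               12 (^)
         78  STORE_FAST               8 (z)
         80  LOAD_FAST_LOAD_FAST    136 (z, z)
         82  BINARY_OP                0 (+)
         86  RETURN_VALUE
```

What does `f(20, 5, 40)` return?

LOAD_FAST_LOAD_FAST b,b → push 5,5. Stack: [5, 5]
BINARY_OP // → 5 // 5 = 1. Stack: [1]
STORE_FAST t → t=1. Stack: []
LOAD_FAST_LOAD_FAST b,a → push 5,20. Stack: [5, 20]
BINARY_OP + → 5 + 20 = 25. Stack: [25]
LOAD_FAST c → push 40. Stack: [25, 40]
LOAD_CONST → push 4. Stack: [25, 40, 4]
BINARY_OP // → 40 // 4 = 10. Stack: [25, 10]
BINARY_OP & → 25 & 10 = 8. Stack: [8]
STORE_FAST x → x=8. Stack: []
LOAD_FAST x → push 8. Stack: [8]
LOAD_CONST → push 4. Stack: [8, 4]
BINARY_OP + → 8 + 4 = 12. Stack: [12]
STORE_FAST k → k=12. Stack: []
LOAD_FAST_LOAD_FAST a,t → push 20,1. Stack: [20, 1]
BINARY_OP & → 20 & 1 = 0. Stack: [0]
LOAD_FAST t → push 1. Stack: [0, 1]
BINARY_OP * → 0 * 1 = 0. Stack: [0]
STORE_FAST k → k=0. Stack: []
LOAD_FAST_LOAD_FAST b,t → push 5,1. Stack: [5, 1]
BINARY_OP | → 5 | 1 = 5. Stack: [5]
STORE_FAST r → r=5. Stack: []
LOAD_CONST → push 108. Stack: [108]
STORE_FAST w → w=108. Stack: []
LOAD_FAST_LOAD_FAST x,c → push 8,40. Stack: [8, 40]
BINARY_OP + → 8 + 40 = 48. Stack: [48]
LOAD_FAST t → push 1. Stack: [48, 1]
BINARY_OP ^ → 48 ^ 1 = 49. Stack: [49]
STORE_FAST z → z=49. Stack: []
LOAD_FAST_LOAD_FAST z,z → push 49,49. Stack: [49, 49]
BINARY_OP + → 49 + 49 = 98. Stack: [98]
RETURN_VALUE → return 98.

98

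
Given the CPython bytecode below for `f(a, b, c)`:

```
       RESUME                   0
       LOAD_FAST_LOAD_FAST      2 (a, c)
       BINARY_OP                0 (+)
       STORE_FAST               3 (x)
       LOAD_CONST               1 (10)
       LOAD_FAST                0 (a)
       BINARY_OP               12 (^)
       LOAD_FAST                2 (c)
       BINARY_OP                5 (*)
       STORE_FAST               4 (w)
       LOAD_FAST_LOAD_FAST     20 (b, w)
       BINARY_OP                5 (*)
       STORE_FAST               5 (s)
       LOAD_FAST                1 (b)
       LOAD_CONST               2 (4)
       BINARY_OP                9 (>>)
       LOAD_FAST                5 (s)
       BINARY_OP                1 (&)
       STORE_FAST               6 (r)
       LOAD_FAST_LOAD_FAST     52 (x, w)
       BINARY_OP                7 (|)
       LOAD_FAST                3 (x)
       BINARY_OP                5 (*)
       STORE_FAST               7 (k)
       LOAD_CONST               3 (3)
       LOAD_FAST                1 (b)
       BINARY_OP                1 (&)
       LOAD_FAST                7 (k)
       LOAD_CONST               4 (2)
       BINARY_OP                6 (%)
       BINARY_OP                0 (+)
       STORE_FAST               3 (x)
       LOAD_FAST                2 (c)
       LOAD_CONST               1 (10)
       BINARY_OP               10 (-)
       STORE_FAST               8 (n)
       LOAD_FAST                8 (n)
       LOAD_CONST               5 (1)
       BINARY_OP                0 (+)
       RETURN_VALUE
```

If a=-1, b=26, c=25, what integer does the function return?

16

LOAD_FAST_LOAD_FAST a,c → push -1,25. Stack: [-1, 25]
BINARY_OP + → -1 + 25 = 24. Stack: [24]
STORE_FAST x → x=24. Stack: []
LOAD_CONST → push 10. Stack: [10]
LOAD_FAST a → push -1. Stack: [10, -1]
BINARY_OP ^ → 10 ^ -1 = -11. Stack: [-11]
LOAD_FAST c → push 25. Stack: [-11, 25]
BINARY_OP * → -11 * 25 = -275. Stack: [-275]
STORE_FAST w → w=-275. Stack: []
LOAD_FAST_LOAD_FAST b,w → push 26,-275. Stack: [26, -275]
BINARY_OP * → 26 * -275 = -7150. Stack: [-7150]
STORE_FAST s → s=-7150. Stack: []
LOAD_FAST b → push 26. Stack: [26]
LOAD_CONST → push 4. Stack: [26, 4]
BINARY_OP >> → 26 >> 4 = 1. Stack: [1]
LOAD_FAST s → push -7150. Stack: [1, -7150]
BINARY_OP & → 1 & -7150 = 0. Stack: [0]
STORE_FAST r → r=0. Stack: []
LOAD_FAST_LOAD_FAST x,w → push 24,-275. Stack: [24, -275]
BINARY_OP | → 24 | -275 = -259. Stack: [-259]
LOAD_FAST x → push 24. Stack: [-259, 24]
BINARY_OP * → -259 * 24 = -6216. Stack: [-6216]
STORE_FAST k → k=-6216. Stack: []
LOAD_CONST → push 3. Stack: [3]
LOAD_FAST b → push 26. Stack: [3, 26]
BINARY_OP & → 3 & 26 = 2. Stack: [2]
LOAD_FAST k → push -6216. Stack: [2, -6216]
LOAD_CONST → push 2. Stack: [2, -6216, 2]
BINARY_OP % → -6216 % 2 = 0. Stack: [2, 0]
BINARY_OP + → 2 + 0 = 2. Stack: [2]
STORE_FAST x → x=2. Stack: []
LOAD_FAST c → push 25. Stack: [25]
LOAD_CONST → push 10. Stack: [25, 10]
BINARY_OP - → 25 - 10 = 15. Stack: [15]
STORE_FAST n → n=15. Stack: []
LOAD_FAST n → push 15. Stack: [15]
LOAD_CONST → push 1. Stack: [15, 1]
BINARY_OP + → 15 + 1 = 16. Stack: [16]
RETURN_VALUE → return 16.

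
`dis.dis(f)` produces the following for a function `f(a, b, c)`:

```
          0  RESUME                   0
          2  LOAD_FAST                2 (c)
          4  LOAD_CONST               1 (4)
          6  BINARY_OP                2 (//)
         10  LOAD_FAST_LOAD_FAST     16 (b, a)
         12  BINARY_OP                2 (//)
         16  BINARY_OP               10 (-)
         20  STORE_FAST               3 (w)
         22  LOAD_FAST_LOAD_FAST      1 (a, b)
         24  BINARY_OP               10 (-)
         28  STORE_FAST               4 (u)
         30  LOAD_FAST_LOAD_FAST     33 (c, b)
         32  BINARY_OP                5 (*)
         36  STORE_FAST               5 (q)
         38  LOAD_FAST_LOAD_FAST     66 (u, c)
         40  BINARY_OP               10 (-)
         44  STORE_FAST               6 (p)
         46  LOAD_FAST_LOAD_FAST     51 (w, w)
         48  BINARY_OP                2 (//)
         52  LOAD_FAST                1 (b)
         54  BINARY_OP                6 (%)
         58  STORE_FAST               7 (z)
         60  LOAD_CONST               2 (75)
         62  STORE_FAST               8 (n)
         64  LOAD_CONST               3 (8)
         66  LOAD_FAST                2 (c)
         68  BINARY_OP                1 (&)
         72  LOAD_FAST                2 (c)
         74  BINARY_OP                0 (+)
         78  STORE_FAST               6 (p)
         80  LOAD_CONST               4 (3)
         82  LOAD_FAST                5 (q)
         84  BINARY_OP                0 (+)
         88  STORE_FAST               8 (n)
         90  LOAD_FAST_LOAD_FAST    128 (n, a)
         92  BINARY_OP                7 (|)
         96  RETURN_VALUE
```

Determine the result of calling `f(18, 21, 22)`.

467

LOAD_FAST c → push 22. Stack: [22]
LOAD_CONST → push 4. Stack: [22, 4]
BINARY_OP // → 22 // 4 = 5. Stack: [5]
LOAD_FAST_LOAD_FAST b,a → push 21,18. Stack: [5, 21, 18]
BINARY_OP // → 21 // 18 = 1. Stack: [5, 1]
BINARY_OP - → 5 - 1 = 4. Stack: [4]
STORE_FAST w → w=4. Stack: []
LOAD_FAST_LOAD_FAST a,b → push 18,21. Stack: [18, 21]
BINARY_OP - → 18 - 21 = -3. Stack: [-3]
STORE_FAST u → u=-3. Stack: []
LOAD_FAST_LOAD_FAST c,b → push 22,21. Stack: [22, 21]
BINARY_OP * → 22 * 21 = 462. Stack: [462]
STORE_FAST q → q=462. Stack: []
LOAD_FAST_LOAD_FAST u,c → push -3,22. Stack: [-3, 22]
BINARY_OP - → -3 - 22 = -25. Stack: [-25]
STORE_FAST p → p=-25. Stack: []
LOAD_FAST_LOAD_FAST w,w → push 4,4. Stack: [4, 4]
BINARY_OP // → 4 // 4 = 1. Stack: [1]
LOAD_FAST b → push 21. Stack: [1, 21]
BINARY_OP % → 1 % 21 = 1. Stack: [1]
STORE_FAST z → z=1. Stack: []
LOAD_CONST → push 75. Stack: [75]
STORE_FAST n → n=75. Stack: []
LOAD_CONST → push 8. Stack: [8]
LOAD_FAST c → push 22. Stack: [8, 22]
BINARY_OP & → 8 & 22 = 0. Stack: [0]
LOAD_FAST c → push 22. Stack: [0, 22]
BINARY_OP + → 0 + 22 = 22. Stack: [22]
STORE_FAST p → p=22. Stack: []
LOAD_CONST → push 3. Stack: [3]
LOAD_FAST q → push 462. Stack: [3, 462]
BINARY_OP + → 3 + 462 = 465. Stack: [465]
STORE_FAST n → n=465. Stack: []
LOAD_FAST_LOAD_FAST n,a → push 465,18. Stack: [465, 18]
BINARY_OP | → 465 | 18 = 467. Stack: [467]
RETURN_VALUE → return 467.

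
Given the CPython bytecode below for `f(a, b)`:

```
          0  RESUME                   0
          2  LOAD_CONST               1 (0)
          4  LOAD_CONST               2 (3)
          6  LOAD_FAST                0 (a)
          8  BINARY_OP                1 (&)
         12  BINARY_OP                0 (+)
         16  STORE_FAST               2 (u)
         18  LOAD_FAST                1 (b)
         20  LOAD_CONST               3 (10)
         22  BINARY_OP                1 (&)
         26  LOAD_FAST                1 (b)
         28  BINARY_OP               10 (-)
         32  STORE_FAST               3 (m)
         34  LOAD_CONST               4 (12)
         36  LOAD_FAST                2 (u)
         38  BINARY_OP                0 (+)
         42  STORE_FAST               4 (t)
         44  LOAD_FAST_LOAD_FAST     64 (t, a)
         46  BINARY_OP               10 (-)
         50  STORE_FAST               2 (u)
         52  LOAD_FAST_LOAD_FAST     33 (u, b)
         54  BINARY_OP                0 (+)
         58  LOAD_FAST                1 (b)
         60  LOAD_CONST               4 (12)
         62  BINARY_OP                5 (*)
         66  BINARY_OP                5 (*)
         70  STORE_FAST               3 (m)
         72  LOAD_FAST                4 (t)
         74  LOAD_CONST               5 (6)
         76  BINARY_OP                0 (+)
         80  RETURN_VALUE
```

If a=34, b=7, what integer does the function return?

20

LOAD_CONST → push 0. Stack: [0]
LOAD_CONST → push 3. Stack: [0, 3]
LOAD_FAST a → push 34. Stack: [0, 3, 34]
BINARY_OP & → 3 & 34 = 2. Stack: [0, 2]
BINARY_OP + → 0 + 2 = 2. Stack: [2]
STORE_FAST u → u=2. Stack: []
LOAD_FAST b → push 7. Stack: [7]
LOAD_CONST → push 10. Stack: [7, 10]
BINARY_OP & → 7 & 10 = 2. Stack: [2]
LOAD_FAST b → push 7. Stack: [2, 7]
BINARY_OP - → 2 - 7 = -5. Stack: [-5]
STORE_FAST m → m=-5. Stack: []
LOAD_CONST → push 12. Stack: [12]
LOAD_FAST u → push 2. Stack: [12, 2]
BINARY_OP + → 12 + 2 = 14. Stack: [14]
STORE_FAST t → t=14. Stack: []
LOAD_FAST_LOAD_FAST t,a → push 14,34. Stack: [14, 34]
BINARY_OP - → 14 - 34 = -20. Stack: [-20]
STORE_FAST u → u=-20. Stack: []
LOAD_FAST_LOAD_FAST u,b → push -20,7. Stack: [-20, 7]
BINARY_OP + → -20 + 7 = -13. Stack: [-13]
LOAD_FAST b → push 7. Stack: [-13, 7]
LOAD_CONST → push 12. Stack: [-13, 7, 12]
BINARY_OP * → 7 * 12 = 84. Stack: [-13, 84]
BINARY_OP * → -13 * 84 = -1092. Stack: [-1092]
STORE_FAST m → m=-1092. Stack: []
LOAD_FAST t → push 14. Stack: [14]
LOAD_CONST → push 6. Stack: [14, 6]
BINARY_OP + → 14 + 6 = 20. Stack: [20]
RETURN_VALUE → return 20.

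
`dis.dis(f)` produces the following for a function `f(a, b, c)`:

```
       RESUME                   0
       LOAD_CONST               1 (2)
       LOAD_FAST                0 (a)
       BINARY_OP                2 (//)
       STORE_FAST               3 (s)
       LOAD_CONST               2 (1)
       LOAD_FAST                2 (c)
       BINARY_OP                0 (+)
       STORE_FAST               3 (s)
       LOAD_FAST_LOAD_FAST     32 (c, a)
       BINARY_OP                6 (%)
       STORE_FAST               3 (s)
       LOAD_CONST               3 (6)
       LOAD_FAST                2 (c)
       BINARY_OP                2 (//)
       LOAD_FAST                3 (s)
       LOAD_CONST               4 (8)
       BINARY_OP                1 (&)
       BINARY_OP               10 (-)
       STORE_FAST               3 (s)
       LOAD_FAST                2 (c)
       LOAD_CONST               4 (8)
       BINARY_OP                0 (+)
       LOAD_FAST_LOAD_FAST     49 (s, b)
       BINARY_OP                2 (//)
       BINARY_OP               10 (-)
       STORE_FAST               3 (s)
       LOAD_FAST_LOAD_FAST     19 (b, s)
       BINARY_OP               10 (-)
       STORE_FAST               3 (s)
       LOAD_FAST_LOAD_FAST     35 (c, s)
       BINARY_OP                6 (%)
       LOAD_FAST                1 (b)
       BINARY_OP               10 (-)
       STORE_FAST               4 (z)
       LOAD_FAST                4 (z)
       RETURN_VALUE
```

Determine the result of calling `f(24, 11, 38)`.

LOAD_CONST → push 2. Stack: [2]
LOAD_FAST a → push 24. Stack: [2, 24]
BINARY_OP // → 2 // 24 = 0. Stack: [0]
STORE_FAST s → s=0. Stack: []
LOAD_CONST → push 1. Stack: [1]
LOAD_FAST c → push 38. Stack: [1, 38]
BINARY_OP + → 1 + 38 = 39. Stack: [39]
STORE_FAST s → s=39. Stack: []
LOAD_FAST_LOAD_FAST c,a → push 38,24. Stack: [38, 24]
BINARY_OP % → 38 % 24 = 14. Stack: [14]
STORE_FAST s → s=14. Stack: []
LOAD_CONST → push 6. Stack: [6]
LOAD_FAST c → push 38. Stack: [6, 38]
BINARY_OP // → 6 // 38 = 0. Stack: [0]
LOAD_FAST s → push 14. Stack: [0, 14]
LOAD_CONST → push 8. Stack: [0, 14, 8]
BINARY_OP & → 14 & 8 = 8. Stack: [0, 8]
BINARY_OP - → 0 - 8 = -8. Stack: [-8]
STORE_FAST s → s=-8. Stack: []
LOAD_FAST c → push 38. Stack: [38]
LOAD_CONST → push 8. Stack: [38, 8]
BINARY_OP + → 38 + 8 = 46. Stack: [46]
LOAD_FAST_LOAD_FAST s,b → push -8,11. Stack: [46, -8, 11]
BINARY_OP // → -8 // 11 = -1. Stack: [46, -1]
BINARY_OP - → 46 - -1 = 47. Stack: [47]
STORE_FAST s → s=47. Stack: []
LOAD_FAST_LOAD_FAST b,s → push 11,47. Stack: [11, 47]
BINARY_OP - → 11 - 47 = -36. Stack: [-36]
STORE_FAST s → s=-36. Stack: []
LOAD_FAST_LOAD_FAST c,s → push 38,-36. Stack: [38, -36]
BINARY_OP % → 38 % -36 = -34. Stack: [-34]
LOAD_FAST b → push 11. Stack: [-34, 11]
BINARY_OP - → -34 - 11 = -45. Stack: [-45]
STORE_FAST z → z=-45. Stack: []
LOAD_FAST z → push -45. Stack: [-45]
RETURN_VALUE → return -45.

-45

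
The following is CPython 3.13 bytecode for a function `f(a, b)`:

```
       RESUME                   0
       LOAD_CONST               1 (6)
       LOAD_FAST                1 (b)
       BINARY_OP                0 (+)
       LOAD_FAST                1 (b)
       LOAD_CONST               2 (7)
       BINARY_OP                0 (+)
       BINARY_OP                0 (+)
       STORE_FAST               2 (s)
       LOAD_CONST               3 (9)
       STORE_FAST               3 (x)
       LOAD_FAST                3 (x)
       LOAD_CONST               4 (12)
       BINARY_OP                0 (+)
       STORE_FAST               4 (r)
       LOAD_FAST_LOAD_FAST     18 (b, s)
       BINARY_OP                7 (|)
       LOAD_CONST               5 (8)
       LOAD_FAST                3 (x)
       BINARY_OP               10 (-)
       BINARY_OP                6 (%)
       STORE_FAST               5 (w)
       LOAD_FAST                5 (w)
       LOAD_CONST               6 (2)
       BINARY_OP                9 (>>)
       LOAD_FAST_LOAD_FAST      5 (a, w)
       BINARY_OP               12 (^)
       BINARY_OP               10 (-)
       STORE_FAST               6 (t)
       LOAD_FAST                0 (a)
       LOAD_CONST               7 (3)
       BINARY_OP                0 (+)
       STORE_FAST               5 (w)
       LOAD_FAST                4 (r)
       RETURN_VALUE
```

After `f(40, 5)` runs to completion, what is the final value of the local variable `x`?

LOAD_CONST → push 6. Stack: [6]
LOAD_FAST b → push 5. Stack: [6, 5]
BINARY_OP + → 6 + 5 = 11. Stack: [11]
LOAD_FAST b → push 5. Stack: [11, 5]
LOAD_CONST → push 7. Stack: [11, 5, 7]
BINARY_OP + → 5 + 7 = 12. Stack: [11, 12]
BINARY_OP + → 11 + 12 = 23. Stack: [23]
STORE_FAST s → s=23. Stack: []
LOAD_CONST → push 9. Stack: [9]
STORE_FAST x → x=9. Stack: []
LOAD_FAST x → push 9. Stack: [9]
LOAD_CONST → push 12. Stack: [9, 12]
BINARY_OP + → 9 + 12 = 21. Stack: [21]
STORE_FAST r → r=21. Stack: []
LOAD_FAST_LOAD_FAST b,s → push 5,23. Stack: [5, 23]
BINARY_OP | → 5 | 23 = 23. Stack: [23]
LOAD_CONST → push 8. Stack: [23, 8]
LOAD_FAST x → push 9. Stack: [23, 8, 9]
BINARY_OP - → 8 - 9 = -1. Stack: [23, -1]
BINARY_OP % → 23 % -1 = 0. Stack: [0]
STORE_FAST w → w=0. Stack: []
LOAD_FAST w → push 0. Stack: [0]
LOAD_CONST → push 2. Stack: [0, 2]
BINARY_OP >> → 0 >> 2 = 0. Stack: [0]
LOAD_FAST_LOAD_FAST a,w → push 40,0. Stack: [0, 40, 0]
BINARY_OP ^ → 40 ^ 0 = 40. Stack: [0, 40]
BINARY_OP - → 0 - 40 = -40. Stack: [-40]
STORE_FAST t → t=-40. Stack: []
LOAD_FAST a → push 40. Stack: [40]
LOAD_CONST → push 3. Stack: [40, 3]
BINARY_OP + → 40 + 3 = 43. Stack: [43]
STORE_FAST w → w=43. Stack: []
LOAD_FAST r → push 21. Stack: [21]
RETURN_VALUE → return 21.

9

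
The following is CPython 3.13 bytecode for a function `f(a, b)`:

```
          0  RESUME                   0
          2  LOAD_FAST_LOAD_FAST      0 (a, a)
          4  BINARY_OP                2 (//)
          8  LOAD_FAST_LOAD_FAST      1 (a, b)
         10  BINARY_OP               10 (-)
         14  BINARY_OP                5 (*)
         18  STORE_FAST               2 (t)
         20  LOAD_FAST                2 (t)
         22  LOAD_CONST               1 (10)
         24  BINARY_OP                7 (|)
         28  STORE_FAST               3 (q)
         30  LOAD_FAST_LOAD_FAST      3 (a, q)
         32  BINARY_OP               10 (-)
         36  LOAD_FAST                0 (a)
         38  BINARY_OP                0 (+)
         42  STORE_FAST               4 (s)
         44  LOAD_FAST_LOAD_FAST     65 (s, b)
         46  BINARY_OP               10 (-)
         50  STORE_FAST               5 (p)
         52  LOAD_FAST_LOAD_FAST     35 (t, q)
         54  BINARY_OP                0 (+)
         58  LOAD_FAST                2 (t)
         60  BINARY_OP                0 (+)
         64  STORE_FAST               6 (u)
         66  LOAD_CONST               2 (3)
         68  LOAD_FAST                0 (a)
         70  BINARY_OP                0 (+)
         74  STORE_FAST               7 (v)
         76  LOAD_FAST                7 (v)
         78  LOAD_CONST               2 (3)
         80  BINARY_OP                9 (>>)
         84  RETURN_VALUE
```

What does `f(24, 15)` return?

3

LOAD_FAST_LOAD_FAST a,a → push 24,24. Stack: [24, 24]
BINARY_OP // → 24 // 24 = 1. Stack: [1]
LOAD_FAST_LOAD_FAST a,b → push 24,15. Stack: [1, 24, 15]
BINARY_OP - → 24 - 15 = 9. Stack: [1, 9]
BINARY_OP * → 1 * 9 = 9. Stack: [9]
STORE_FAST t → t=9. Stack: []
LOAD_FAST t → push 9. Stack: [9]
LOAD_CONST → push 10. Stack: [9, 10]
BINARY_OP | → 9 | 10 = 11. Stack: [11]
STORE_FAST q → q=11. Stack: []
LOAD_FAST_LOAD_FAST a,q → push 24,11. Stack: [24, 11]
BINARY_OP - → 24 - 11 = 13. Stack: [13]
LOAD_FAST a → push 24. Stack: [13, 24]
BINARY_OP + → 13 + 24 = 37. Stack: [37]
STORE_FAST s → s=37. Stack: []
LOAD_FAST_LOAD_FAST s,b → push 37,15. Stack: [37, 15]
BINARY_OP - → 37 - 15 = 22. Stack: [22]
STORE_FAST p → p=22. Stack: []
LOAD_FAST_LOAD_FAST t,q → push 9,11. Stack: [9, 11]
BINARY_OP + → 9 + 11 = 20. Stack: [20]
LOAD_FAST t → push 9. Stack: [20, 9]
BINARY_OP + → 20 + 9 = 29. Stack: [29]
STORE_FAST u → u=29. Stack: []
LOAD_CONST → push 3. Stack: [3]
LOAD_FAST a → push 24. Stack: [3, 24]
BINARY_OP + → 3 + 24 = 27. Stack: [27]
STORE_FAST v → v=27. Stack: []
LOAD_FAST v → push 27. Stack: [27]
LOAD_CONST → push 3. Stack: [27, 3]
BINARY_OP >> → 27 >> 3 = 3. Stack: [3]
RETURN_VALUE → return 3.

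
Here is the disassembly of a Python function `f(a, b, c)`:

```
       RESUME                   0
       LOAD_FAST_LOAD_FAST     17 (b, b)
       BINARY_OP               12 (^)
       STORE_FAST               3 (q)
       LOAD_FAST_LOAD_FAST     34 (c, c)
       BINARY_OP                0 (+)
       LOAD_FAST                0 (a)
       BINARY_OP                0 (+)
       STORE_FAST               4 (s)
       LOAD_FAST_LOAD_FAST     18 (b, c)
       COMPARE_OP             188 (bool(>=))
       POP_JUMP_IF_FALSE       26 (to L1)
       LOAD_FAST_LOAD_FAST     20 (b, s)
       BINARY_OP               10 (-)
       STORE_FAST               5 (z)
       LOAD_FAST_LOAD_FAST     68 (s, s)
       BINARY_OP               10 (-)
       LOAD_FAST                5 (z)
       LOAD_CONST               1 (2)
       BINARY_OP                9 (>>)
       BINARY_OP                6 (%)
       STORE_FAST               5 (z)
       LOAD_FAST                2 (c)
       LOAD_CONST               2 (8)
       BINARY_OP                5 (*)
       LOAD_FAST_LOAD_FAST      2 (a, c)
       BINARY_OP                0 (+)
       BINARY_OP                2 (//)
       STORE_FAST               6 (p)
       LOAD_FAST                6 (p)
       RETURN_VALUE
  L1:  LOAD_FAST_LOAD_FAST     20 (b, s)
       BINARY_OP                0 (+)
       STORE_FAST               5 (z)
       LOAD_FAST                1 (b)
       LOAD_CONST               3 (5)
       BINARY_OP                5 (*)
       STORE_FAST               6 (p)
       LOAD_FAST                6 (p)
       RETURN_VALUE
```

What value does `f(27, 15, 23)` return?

75

LOAD_FAST_LOAD_FAST b,b → push 15,15. Stack: [15, 15]
BINARY_OP ^ → 15 ^ 15 = 0. Stack: [0]
STORE_FAST q → q=0. Stack: []
LOAD_FAST_LOAD_FAST c,c → push 23,23. Stack: [23, 23]
BINARY_OP + → 23 + 23 = 46. Stack: [46]
LOAD_FAST a → push 27. Stack: [46, 27]
BINARY_OP + → 46 + 27 = 73. Stack: [73]
STORE_FAST s → s=73. Stack: []
LOAD_FAST_LOAD_FAST b,c → push 15,23. Stack: [15, 23]
COMPARE_OP bool(>=) → 15 vs 23 = False. Stack: [False]
POP_JUMP_IF_FALSE → pop False; jump. Stack: []
LOAD_FAST_LOAD_FAST b,s → push 15,73. Stack: [15, 73]
BINARY_OP + → 15 + 73 = 88. Stack: [88]
STORE_FAST z → z=88. Stack: []
LOAD_FAST b → push 15. Stack: [15]
LOAD_CONST → push 5. Stack: [15, 5]
BINARY_OP * → 15 * 5 = 75. Stack: [75]
STORE_FAST p → p=75. Stack: []
LOAD_FAST p → push 75. Stack: [75]
RETURN_VALUE → return 75.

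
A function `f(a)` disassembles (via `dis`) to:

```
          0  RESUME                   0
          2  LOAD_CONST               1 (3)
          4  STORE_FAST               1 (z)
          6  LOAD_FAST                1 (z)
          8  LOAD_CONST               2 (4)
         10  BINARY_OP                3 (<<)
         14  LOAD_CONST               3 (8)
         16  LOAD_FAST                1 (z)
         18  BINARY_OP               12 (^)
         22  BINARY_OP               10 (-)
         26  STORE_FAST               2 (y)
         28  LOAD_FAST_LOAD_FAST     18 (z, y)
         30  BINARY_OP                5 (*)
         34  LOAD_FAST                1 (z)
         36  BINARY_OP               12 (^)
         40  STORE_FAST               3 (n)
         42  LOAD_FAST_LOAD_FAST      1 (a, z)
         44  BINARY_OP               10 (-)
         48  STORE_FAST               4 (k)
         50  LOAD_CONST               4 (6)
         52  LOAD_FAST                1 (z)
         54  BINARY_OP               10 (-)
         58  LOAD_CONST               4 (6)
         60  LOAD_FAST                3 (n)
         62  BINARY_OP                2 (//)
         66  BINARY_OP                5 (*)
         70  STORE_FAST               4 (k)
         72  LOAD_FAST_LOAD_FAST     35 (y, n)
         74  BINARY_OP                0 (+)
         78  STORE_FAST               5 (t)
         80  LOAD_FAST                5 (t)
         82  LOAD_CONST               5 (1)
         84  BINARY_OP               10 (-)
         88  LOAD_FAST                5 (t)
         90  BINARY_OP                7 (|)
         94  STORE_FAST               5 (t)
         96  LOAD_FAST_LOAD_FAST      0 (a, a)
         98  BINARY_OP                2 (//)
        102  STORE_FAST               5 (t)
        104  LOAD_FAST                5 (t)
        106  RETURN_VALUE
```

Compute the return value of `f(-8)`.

1

LOAD_CONST → push 3. Stack: [3]
STORE_FAST z → z=3. Stack: []
LOAD_FAST z → push 3. Stack: [3]
LOAD_CONST → push 4. Stack: [3, 4]
BINARY_OP << → 3 << 4 = 48. Stack: [48]
LOAD_CONST → push 8. Stack: [48, 8]
LOAD_FAST z → push 3. Stack: [48, 8, 3]
BINARY_OP ^ → 8 ^ 3 = 11. Stack: [48, 11]
BINARY_OP - → 48 - 11 = 37. Stack: [37]
STORE_FAST y → y=37. Stack: []
LOAD_FAST_LOAD_FAST z,y → push 3,37. Stack: [3, 37]
BINARY_OP * → 3 * 37 = 111. Stack: [111]
LOAD_FAST z → push 3. Stack: [111, 3]
BINARY_OP ^ → 111 ^ 3 = 108. Stack: [108]
STORE_FAST n → n=108. Stack: []
LOAD_FAST_LOAD_FAST a,z → push -8,3. Stack: [-8, 3]
BINARY_OP - → -8 - 3 = -11. Stack: [-11]
STORE_FAST k → k=-11. Stack: []
LOAD_CONST → push 6. Stack: [6]
LOAD_FAST z → push 3. Stack: [6, 3]
BINARY_OP - → 6 - 3 = 3. Stack: [3]
LOAD_CONST → push 6. Stack: [3, 6]
LOAD_FAST n → push 108. Stack: [3, 6, 108]
BINARY_OP // → 6 // 108 = 0. Stack: [3, 0]
BINARY_OP * → 3 * 0 = 0. Stack: [0]
STORE_FAST k → k=0. Stack: []
LOAD_FAST_LOAD_FAST y,n → push 37,108. Stack: [37, 108]
BINARY_OP + → 37 + 108 = 145. Stack: [145]
STORE_FAST t → t=145. Stack: []
LOAD_FAST t → push 145. Stack: [145]
LOAD_CONST → push 1. Stack: [145, 1]
BINARY_OP - → 145 - 1 = 144. Stack: [144]
LOAD_FAST t → push 145. Stack: [144, 145]
BINARY_OP | → 144 | 145 = 145. Stack: [145]
STORE_FAST t → t=145. Stack: []
LOAD_FAST_LOAD_FAST a,a → push -8,-8. Stack: [-8, -8]
BINARY_OP // → -8 // -8 = 1. Stack: [1]
STORE_FAST t → t=1. Stack: []
LOAD_FAST t → push 1. Stack: [1]
RETURN_VALUE → return 1.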